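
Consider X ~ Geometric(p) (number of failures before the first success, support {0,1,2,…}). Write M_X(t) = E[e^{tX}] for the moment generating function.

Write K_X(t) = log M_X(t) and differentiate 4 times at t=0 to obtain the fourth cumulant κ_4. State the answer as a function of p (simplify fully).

M_X(t) = p/(-(1 - p)*e^(t) + 1)
K_X(t) = log M_X(t) = log(p) - log(-(1 - p)*e^(t) + 1)

κ_4 = D^4[K](0) = (-p^3 + 7*p^2 - 12*p + 6)/p^4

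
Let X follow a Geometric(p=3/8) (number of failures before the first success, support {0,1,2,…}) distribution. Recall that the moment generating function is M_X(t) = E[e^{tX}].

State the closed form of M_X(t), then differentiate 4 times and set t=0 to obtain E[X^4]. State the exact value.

M_X(t) = 3/(8*(1 - 5*e^(t)/8))
dM/dt = 15*e^(t)/(25*e^(2*t) - 80*e^(t) + 64)
d^2M/dt^2 = (-75*e^(2*t) - 120*e^(t))/(125*e^(3*t) - 600*e^(2*t) + 960*e^(t) - 512)
d^3M/dt^3 = (375*e^(3*t) + 2400*e^(2*t) + 960*e^(t))/(625*e^(4*t) - 4000*e^(3*t) + 9600*e^(2*t) - 10240*e^(t) + 4096)
d^4M/dt^4 = (-1875*e^(4*t) - 33000*e^(3*t) - 52800*e^(2*t) - 7680*e^(t))/(3125*e^(5*t) - 25000*e^(4*t) + 80000*e^(3*t) - 128000*e^(2*t) + 102400*e^(t) - 32768)

E[X^4] = d^4M/dt^4 |_{t=0} = 10595/27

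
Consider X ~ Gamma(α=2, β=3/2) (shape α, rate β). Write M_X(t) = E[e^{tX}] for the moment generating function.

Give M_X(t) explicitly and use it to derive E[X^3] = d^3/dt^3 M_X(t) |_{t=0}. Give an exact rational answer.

E[X^3] = d^3M/dt^3 |_{t=0} = 64/9

M_X(t) = 9/(4*(3/2 - t)^2)
dM/dt = -36/(8*t^3 - 36*t^2 + 54*t - 27)
d^2M/dt^2 = 216/(16*t^4 - 96*t^3 + 216*t^2 - 216*t + 81)
d^3M/dt^3 = -1728/(32*t^5 - 240*t^4 + 720*t^3 - 1080*t^2 + 810*t - 243)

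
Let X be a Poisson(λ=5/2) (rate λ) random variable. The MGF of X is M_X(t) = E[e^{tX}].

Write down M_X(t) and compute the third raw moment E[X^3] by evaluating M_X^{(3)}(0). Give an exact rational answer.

E[X^3] = D^3[M](0) = 295/8

M_X(t) = e^(5*e^(t)/2 - 5/2)
D^3[M](t) = (125*e^(3*t)*e^(5*e^(t)/2) + 150*e^(2*t)*e^(5*e^(t)/2) + 20*e^(t)*e^(5*e^(t)/2))*e^(-5/2)/8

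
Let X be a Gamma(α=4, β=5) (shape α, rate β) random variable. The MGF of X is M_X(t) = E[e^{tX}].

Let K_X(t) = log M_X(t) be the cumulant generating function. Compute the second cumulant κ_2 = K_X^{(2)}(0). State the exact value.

κ_2 = K′′(0) = 4/25

M_X(t) = 625/(5 - t)^4
K_X(t) = log M_X(t) = -4*log(5 - t) + 4*log(5)
K′(t) = -4/(t - 5)
K′′(t) = 4/(t^2 - 10*t + 25)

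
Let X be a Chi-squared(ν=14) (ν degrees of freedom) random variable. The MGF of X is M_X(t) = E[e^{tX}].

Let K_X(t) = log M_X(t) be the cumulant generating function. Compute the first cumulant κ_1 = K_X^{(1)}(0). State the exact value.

M_X(t) = (1 - 2*t)^(-7)
K_X(t) = log M_X(t) = -7*log(1 - 2*t)
dK/dt = -14/(2*t - 1)

κ_1 = dK/dt |_{t=0} = 14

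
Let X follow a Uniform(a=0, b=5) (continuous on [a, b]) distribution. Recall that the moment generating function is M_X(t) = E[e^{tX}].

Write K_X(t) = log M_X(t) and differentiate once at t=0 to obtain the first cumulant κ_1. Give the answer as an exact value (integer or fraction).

κ_1 = K^(1)(0) = 5/2

M_X(t) = (e^(5*t) - 1)/(5*t)
K_X(t) = log M_X(t) = -log(t) + log(e^(5*t) - 1) - log(5)
K^(1)(t) = (5*t*e^(5*t) - e^(5*t) + 1)/(t*e^(5*t) - t)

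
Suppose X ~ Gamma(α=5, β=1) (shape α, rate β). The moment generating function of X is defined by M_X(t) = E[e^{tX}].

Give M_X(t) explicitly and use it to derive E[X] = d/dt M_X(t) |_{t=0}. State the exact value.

E[X] = M′(0) = 5

M_X(t) = (1 - t)^(-5)
M′(t) = 5/(t^6 - 6*t^5 + 15*t^4 - 20*t^3 + 15*t^2 - 6*t + 1)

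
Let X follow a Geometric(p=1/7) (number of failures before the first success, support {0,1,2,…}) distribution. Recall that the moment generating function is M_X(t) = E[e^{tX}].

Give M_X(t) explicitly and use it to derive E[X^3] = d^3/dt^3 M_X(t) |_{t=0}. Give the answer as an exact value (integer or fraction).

E[X^3] = M^(3)(0) = 1518

M_X(t) = 1/(7*(1 - 6*e^(t)/7))
M^(3)(t) = (216*e^(3*t) + 1008*e^(2*t) + 294*e^(t))/(1296*e^(4*t) - 6048*e^(3*t) + 10584*e^(2*t) - 8232*e^(t) + 2401)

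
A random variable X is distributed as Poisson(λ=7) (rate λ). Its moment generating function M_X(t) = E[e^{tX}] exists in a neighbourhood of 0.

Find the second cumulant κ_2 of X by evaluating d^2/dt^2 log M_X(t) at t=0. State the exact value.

κ_2 = K′′(0) = 7

M_X(t) = e^(7*e^(t) - 7)
K_X(t) = log M_X(t) = 7*e^(t) - 7
K′(t) = 7*e^(t)
K′′(t) = 7*e^(t)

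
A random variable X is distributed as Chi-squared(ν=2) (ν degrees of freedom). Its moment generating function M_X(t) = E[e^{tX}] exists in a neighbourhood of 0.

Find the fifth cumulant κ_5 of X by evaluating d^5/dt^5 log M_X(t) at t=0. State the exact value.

κ_5 = d^5K/dt^5 |_{t=0} = 768

M_X(t) = 1/(1 - 2*t)
K_X(t) = log M_X(t) = -log(1 - 2*t)
dK/dt = -2/(2*t - 1)
d^2K/dt^2 = 4/(4*t^2 - 4*t + 1)
d^3K/dt^3 = -16/(8*t^3 - 12*t^2 + 6*t - 1)
d^4K/dt^4 = 96/(16*t^4 - 32*t^3 + 24*t^2 - 8*t + 1)
d^5K/dt^5 = -768/(32*t^5 - 80*t^4 + 80*t^3 - 40*t^2 + 10*t - 1)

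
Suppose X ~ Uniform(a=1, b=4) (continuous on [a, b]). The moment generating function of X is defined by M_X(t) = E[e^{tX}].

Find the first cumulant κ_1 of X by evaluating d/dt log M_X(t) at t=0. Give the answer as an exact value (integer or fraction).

M_X(t) = (e^(4*t) - e^(t))/(3*t)
K_X(t) = log M_X(t) = -log(t) + log(e^(4*t) - e^(t)) - log(3)
D[K](t) = (4*t*e^(3*t) - t - e^(3*t) + 1)/(t*e^(3*t) - t)

κ_1 = D[K](0) = 5/2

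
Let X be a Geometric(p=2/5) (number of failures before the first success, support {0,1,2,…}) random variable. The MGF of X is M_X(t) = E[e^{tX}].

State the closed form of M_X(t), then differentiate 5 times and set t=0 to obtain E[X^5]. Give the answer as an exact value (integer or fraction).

M_X(t) = 2/(5*(1 - 3*e^(t)/5))

E[X^5] = D^5[M](0) = 5403/2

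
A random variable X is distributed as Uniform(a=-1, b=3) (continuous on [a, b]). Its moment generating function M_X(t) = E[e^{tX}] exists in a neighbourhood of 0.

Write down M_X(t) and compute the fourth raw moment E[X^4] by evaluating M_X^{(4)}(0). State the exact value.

M_X(t) = (e^(3*t) - e^(-t))/(4*t)
dM/dt = (3*t*e^(4*t) + t - e^(4*t) + 1)*e^(-t)/(4*t^2)
d^2M/dt^2 = (9*t^2*e^(4*t) - t^2 - 6*t*e^(4*t) - 2*t + 2*e^(4*t) - 2)*e^(-t)/(4*t^3)
d^3M/dt^3 = (27*t^3*e^(4*t) + t^3 - 27*t^2*e^(4*t) + 3*t^2 + 18*t*e^(4*t) + 6*t - 6*e^(4*t) + 6)*e^(-t)/(4*t^4)
d^4M/dt^4 = (81*t^4*e^(4*t) - t^4 - 108*t^3*e^(4*t) - 4*t^3 + 108*t^2*e^(4*t) - 12*t^2 - 72*t*e^(4*t) - 24*t + 24*e^(4*t) - 24)*e^(-t)/(4*t^5)

E[X^4] = d^4M/dt^4 |_{t=0} = 61/5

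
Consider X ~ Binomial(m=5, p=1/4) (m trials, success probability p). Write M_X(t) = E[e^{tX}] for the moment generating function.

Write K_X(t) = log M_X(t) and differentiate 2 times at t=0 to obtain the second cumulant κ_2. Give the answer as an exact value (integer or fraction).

κ_2 = K′′(0) = 15/16

M_X(t) = (e^(t)/4 + 3/4)^5
K_X(t) = log M_X(t) = 5*log(e^(t)/4 + 3/4)
K′(t) = 5*e^(t)/(e^(t) + 3)
K′′(t) = 15*e^(t)/(e^(2*t) + 6*e^(t) + 9)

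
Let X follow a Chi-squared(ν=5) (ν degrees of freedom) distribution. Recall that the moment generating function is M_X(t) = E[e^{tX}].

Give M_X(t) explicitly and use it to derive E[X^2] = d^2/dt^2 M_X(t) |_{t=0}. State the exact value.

E[X^2] = d^2M/dt^2 |_{t=0} = 35

M_X(t) = (1 - 2*t)^(-5/2)
dM/dt = -5/(8*t^3*√(1 - 2*t) - 12*t^2*√(1 - 2*t) + 6*t*√(1 - 2*t) - √(1 - 2*t))
d^2M/dt^2 = 35/(16*t^4*√(1 - 2*t) - 32*t^3*√(1 - 2*t) + 24*t^2*√(1 - 2*t) - 8*t*√(1 - 2*t) + √(1 - 2*t))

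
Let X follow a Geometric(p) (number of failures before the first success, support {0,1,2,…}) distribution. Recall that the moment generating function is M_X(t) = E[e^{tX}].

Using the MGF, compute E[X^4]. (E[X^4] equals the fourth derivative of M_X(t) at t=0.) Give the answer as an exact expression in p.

E[X^4] = d^4M/dt^4 |_{t=0} = 1 - 15/p + 50/p^2 - 60/p^3 + 24/p^4

M_X(t) = p/(-(1 - p)*e^(t) + 1)
dM/dt = (-p^2*e^(t) + p*e^(t))/(p^2*e^(2*t) - 2*p*e^(2*t) + 2*p*e^(t) + e^(2*t) - 2*e^(t) + 1)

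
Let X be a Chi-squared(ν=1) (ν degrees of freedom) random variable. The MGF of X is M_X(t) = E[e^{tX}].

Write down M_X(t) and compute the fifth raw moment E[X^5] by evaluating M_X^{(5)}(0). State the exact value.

M_X(t) = 1/√(1 - 2*t)
M^(5)(t) = -945/(32*t^5*√(1 - 2*t) - 80*t^4*√(1 - 2*t) + 80*t^3*√(1 - 2*t) - 40*t^2*√(1 - 2*t) + 10*t*√(1 - 2*t) - √(1 - 2*t))

E[X^5] = M^(5)(0) = 945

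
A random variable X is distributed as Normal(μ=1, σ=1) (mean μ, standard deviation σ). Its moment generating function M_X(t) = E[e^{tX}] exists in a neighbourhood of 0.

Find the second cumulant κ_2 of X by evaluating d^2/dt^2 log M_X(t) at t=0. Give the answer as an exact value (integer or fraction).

M_X(t) = e^(t^2/2 + t)
K_X(t) = log M_X(t) = t^2/2 + t
K^(2)(t) = 1

κ_2 = K^(2)(0) = 1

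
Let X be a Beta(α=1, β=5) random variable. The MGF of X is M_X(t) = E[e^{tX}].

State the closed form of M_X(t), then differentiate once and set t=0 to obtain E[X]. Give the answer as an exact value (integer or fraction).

M_X(t) = ₁F₁(1; 6; t)
dM/dt = ₁F₁(2; 7; t)/6

E[X] = dM/dt |_{t=0} = 1/6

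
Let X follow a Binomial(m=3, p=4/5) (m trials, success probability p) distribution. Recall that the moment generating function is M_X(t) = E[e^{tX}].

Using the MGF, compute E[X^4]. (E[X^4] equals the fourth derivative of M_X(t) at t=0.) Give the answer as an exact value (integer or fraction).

M_X(t) = (4*e^(t)/5 + 1/5)^3
dM/dt = 192*e^(3*t)/125 + 96*e^(2*t)/125 + 12*e^(t)/125
d^2M/dt^2 = 576*e^(3*t)/125 + 192*e^(2*t)/125 + 12*e^(t)/125
d^3M/dt^3 = 1728*e^(3*t)/125 + 384*e^(2*t)/125 + 12*e^(t)/125
d^4M/dt^4 = 5184*e^(3*t)/125 + 768*e^(2*t)/125 + 12*e^(t)/125

E[X^4] = d^4M/dt^4 |_{t=0} = 5964/125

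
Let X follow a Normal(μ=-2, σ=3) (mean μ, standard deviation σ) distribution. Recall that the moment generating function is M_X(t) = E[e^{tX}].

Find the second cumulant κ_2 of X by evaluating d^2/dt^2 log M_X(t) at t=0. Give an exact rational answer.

M_X(t) = e^(9*t^2/2 - 2*t)
K_X(t) = log M_X(t) = 9*t^2/2 - 2*t
dK/dt = 9*t - 2
d^2K/dt^2 = 9

κ_2 = d^2K/dt^2 |_{t=0} = 9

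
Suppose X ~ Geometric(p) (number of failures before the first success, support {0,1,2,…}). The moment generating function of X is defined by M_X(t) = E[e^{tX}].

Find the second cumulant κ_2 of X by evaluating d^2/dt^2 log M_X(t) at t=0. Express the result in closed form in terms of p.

M_X(t) = p/(-(1 - p)*e^(t) + 1)
K_X(t) = log M_X(t) = log(p) - log(-(1 - p)*e^(t) + 1)
dK/dt = (-p*e^(t) + e^(t))/(p*e^(t) - e^(t) + 1)
d^2K/dt^2 = (-p*e^(t) + e^(t))/(p^2*e^(2*t) - 2*p*e^(2*t) + 2*p*e^(t) + e^(2*t) - 2*e^(t) + 1)

κ_2 = d^2K/dt^2 |_{t=0} = (1 - p)/p^2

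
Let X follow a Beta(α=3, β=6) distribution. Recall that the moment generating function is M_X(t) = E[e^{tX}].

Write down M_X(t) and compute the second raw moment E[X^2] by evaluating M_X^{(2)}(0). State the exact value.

E[X^2] = D^2[M](0) = 2/15

M_X(t) = ₁F₁(3; 9; t)
D^2[M](t) = 2*₁F₁(5; 11; t)/15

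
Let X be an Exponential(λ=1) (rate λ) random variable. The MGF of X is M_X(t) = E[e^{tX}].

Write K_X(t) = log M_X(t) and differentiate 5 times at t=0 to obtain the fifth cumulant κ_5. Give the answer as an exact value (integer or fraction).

κ_5 = K′′′′′(0) = 24

M_X(t) = 1/(1 - t)
K_X(t) = log M_X(t) = -log(1 - t)
K′(t) = -1/(t - 1)
K′′(t) = 1/(t^2 - 2*t + 1)
K′′′(t) = -2/(t^3 - 3*t^2 + 3*t - 1)
K′′′′(t) = 6/(t^4 - 4*t^3 + 6*t^2 - 4*t + 1)
K′′′′′(t) = -24/(t^5 - 5*t^4 + 10*t^3 - 10*t^2 + 5*t - 1)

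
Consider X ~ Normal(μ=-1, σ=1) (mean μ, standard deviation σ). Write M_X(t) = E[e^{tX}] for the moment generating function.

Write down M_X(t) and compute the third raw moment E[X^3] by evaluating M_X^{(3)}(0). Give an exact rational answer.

E[X^3] = M^(3)(0) = -4

M_X(t) = e^(t^2/2 - t)
M^(3)(t) = (t^3*e^(t^2/2) - 3*t^2*e^(t^2/2) + 6*t*e^(t^2/2) - 4*e^(t^2/2))*e^(-t)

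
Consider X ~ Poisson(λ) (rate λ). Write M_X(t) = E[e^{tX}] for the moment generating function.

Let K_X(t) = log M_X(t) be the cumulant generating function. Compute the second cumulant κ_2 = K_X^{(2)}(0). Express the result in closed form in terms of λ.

κ_2 = K^(2)(0) = λ

M_X(t) = e^(λ*(e^(t) - 1))
K_X(t) = log M_X(t) = λ*(e^(t) - 1)
K^(2)(t) = λ*e^(t)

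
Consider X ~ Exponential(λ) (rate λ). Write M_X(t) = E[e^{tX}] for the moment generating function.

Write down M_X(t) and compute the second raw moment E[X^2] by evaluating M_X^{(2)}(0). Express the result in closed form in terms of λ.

M_X(t) = λ/(λ - t)
M^(2)(t) = -2*λ/(-λ^3 + 3*λ^2*t - 3*λ*t^2 + t^3)

E[X^2] = M^(2)(0) = 2/λ^2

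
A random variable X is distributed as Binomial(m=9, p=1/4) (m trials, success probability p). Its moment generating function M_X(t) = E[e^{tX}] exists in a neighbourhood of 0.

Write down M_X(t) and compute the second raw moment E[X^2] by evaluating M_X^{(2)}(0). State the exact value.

E[X^2] = d^2M/dt^2 |_{t=0} = 27/4

M_X(t) = (e^(t)/4 + 3/4)^9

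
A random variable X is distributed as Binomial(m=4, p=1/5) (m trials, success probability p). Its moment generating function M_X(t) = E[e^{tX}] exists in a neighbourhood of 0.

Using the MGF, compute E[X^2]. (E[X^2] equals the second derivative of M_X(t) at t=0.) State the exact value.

M_X(t) = (e^(t)/5 + 4/5)^4
M^(2)(t) = 16*e^(4*t)/625 + 144*e^(3*t)/625 + 384*e^(2*t)/625 + 256*e^(t)/625

E[X^2] = M^(2)(0) = 32/25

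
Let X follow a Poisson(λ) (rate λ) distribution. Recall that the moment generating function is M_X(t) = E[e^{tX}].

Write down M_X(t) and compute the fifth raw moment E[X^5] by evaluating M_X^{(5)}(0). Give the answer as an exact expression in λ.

M_X(t) = e^(λ*(e^(t) - 1))
M′(t) = λ*e^(-λ)*e^(t)*e^(λ*e^(t))
M′′(t) = (λ^2*e^(2*t)*e^(λ*e^(t)) + λ*e^(t)*e^(λ*e^(t)))*e^(-λ)
M′′′(t) = (λ^3*e^(3*t)*e^(λ*e^(t)) + 3*λ^2*e^(2*t)*e^(λ*e^(t)) + λ*e^(t)*e^(λ*e^(t)))*e^(-λ)
M′′′′(t) = (λ^4*e^(4*t)*e^(λ*e^(t)) + 6*λ^3*e^(3*t)*e^(λ*e^(t)) + 7*λ^2*e^(2*t)*e^(λ*e^(t)) + λ*e^(t)*e^(λ*e^(t)))*e^(-λ)
M′′′′′(t) = (λ^5*e^(5*t)*e^(λ*e^(t)) + 10*λ^4*e^(4*t)*e^(λ*e^(t)) + 25*λ^3*e^(3*t)*e^(λ*e^(t)) + 15*λ^2*e^(2*t)*e^(λ*e^(t)) + λ*e^(t)*e^(λ*e^(t)))*e^(-λ)

E[X^5] = M′′′′′(0) = λ*(λ^4 + 10*λ^3 + 25*λ^2 + 15*λ + 1)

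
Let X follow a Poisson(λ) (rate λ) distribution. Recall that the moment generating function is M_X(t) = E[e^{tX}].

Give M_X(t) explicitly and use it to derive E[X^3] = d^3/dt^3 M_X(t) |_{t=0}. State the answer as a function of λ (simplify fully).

M_X(t) = e^(λ*(e^(t) - 1))
dM/dt = λ*e^(-λ)*e^(t)*e^(λ*e^(t))
d^2M/dt^2 = (λ^2*e^(2*t)*e^(λ*e^(t)) + λ*e^(t)*e^(λ*e^(t)))*e^(-λ)
d^3M/dt^3 = (λ^3*e^(3*t)*e^(λ*e^(t)) + 3*λ^2*e^(2*t)*e^(λ*e^(t)) + λ*e^(t)*e^(λ*e^(t)))*e^(-λ)

E[X^3] = d^3M/dt^3 |_{t=0} = λ*(λ^2 + 3*λ + 1)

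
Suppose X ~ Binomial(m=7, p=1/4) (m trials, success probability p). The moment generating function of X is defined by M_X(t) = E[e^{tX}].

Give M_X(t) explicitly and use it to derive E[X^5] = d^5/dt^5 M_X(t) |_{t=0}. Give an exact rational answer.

M_X(t) = (e^(t)/4 + 3/4)^7
dM/dt = 7*e^(7*t)/16384 + 63*e^(6*t)/8192 + 945*e^(5*t)/16384 + 945*e^(4*t)/4096 + 8505*e^(3*t)/16384 + 5103*e^(2*t)/8192 + 5103*e^(t)/16384
d^2M/dt^2 = 49*e^(7*t)/16384 + 189*e^(6*t)/4096 + 4725*e^(5*t)/16384 + 945*e^(4*t)/1024 + 25515*e^(3*t)/16384 + 5103*e^(2*t)/4096 + 5103*e^(t)/16384
d^3M/dt^3 = 343*e^(7*t)/16384 + 567*e^(6*t)/2048 + 23625*e^(5*t)/16384 + 945*e^(4*t)/256 + 76545*e^(3*t)/16384 + 5103*e^(2*t)/2048 + 5103*e^(t)/16384
d^4M/dt^4 = 2401*e^(7*t)/16384 + 1701*e^(6*t)/1024 + 118125*e^(5*t)/16384 + 945*e^(4*t)/64 + 229635*e^(3*t)/16384 + 5103*e^(2*t)/1024 + 5103*e^(t)/16384
d^5M/dt^5 = 16807*e^(7*t)/16384 + 5103*e^(6*t)/512 + 590625*e^(5*t)/16384 + 945*e^(4*t)/16 + 688905*e^(3*t)/16384 + 5103*e^(2*t)/512 + 5103*e^(t)/16384

E[X^5] = d^5M/dt^5 |_{t=0} = 20279/128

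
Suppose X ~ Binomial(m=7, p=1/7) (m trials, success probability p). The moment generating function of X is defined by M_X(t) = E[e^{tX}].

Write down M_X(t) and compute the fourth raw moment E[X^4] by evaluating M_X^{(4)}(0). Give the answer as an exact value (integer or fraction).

E[X^4] = d^4M/dt^4 |_{t=0} = 3781/343

M_X(t) = (e^(t)/7 + 6/7)^7
dM/dt = e^(7*t)/117649 + 36*e^(6*t)/117649 + 540*e^(5*t)/117649 + 4320*e^(4*t)/117649 + 19440*e^(3*t)/117649 + 46656*e^(2*t)/117649 + 46656*e^(t)/117649
d^2M/dt^2 = e^(7*t)/16807 + 216*e^(6*t)/117649 + 2700*e^(5*t)/117649 + 17280*e^(4*t)/117649 + 58320*e^(3*t)/117649 + 93312*e^(2*t)/117649 + 46656*e^(t)/117649
d^3M/dt^3 = e^(7*t)/2401 + 1296*e^(6*t)/117649 + 13500*e^(5*t)/117649 + 69120*e^(4*t)/117649 + 174960*e^(3*t)/117649 + 186624*e^(2*t)/117649 + 46656*e^(t)/117649
d^4M/dt^4 = e^(7*t)/343 + 7776*e^(6*t)/117649 + 67500*e^(5*t)/117649 + 276480*e^(4*t)/117649 + 524880*e^(3*t)/117649 + 373248*e^(2*t)/117649 + 46656*e^(t)/117649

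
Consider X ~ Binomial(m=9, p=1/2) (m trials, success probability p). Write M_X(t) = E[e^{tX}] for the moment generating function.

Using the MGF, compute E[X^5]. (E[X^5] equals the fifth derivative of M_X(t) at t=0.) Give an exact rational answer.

M_X(t) = (e^(t)/2 + 1/2)^9
M′(t) = 9*e^(9*t)/512 + 9*e^(8*t)/64 + 63*e^(7*t)/128 + 63*e^(6*t)/64 + 315*e^(5*t)/256 + 63*e^(4*t)/64 + 63*e^(3*t)/128 + 9*e^(2*t)/64 + 9*e^(t)/512
M′′(t) = 81*e^(9*t)/512 + 9*e^(8*t)/8 + 441*e^(7*t)/128 + 189*e^(6*t)/32 + 1575*e^(5*t)/256 + 63*e^(4*t)/16 + 189*e^(3*t)/128 + 9*e^(2*t)/32 + 9*e^(t)/512
M′′′(t) = 729*e^(9*t)/512 + 9*e^(8*t) + 3087*e^(7*t)/128 + 567*e^(6*t)/16 + 7875*e^(5*t)/256 + 63*e^(4*t)/4 + 567*e^(3*t)/128 + 9*e^(2*t)/16 + 9*e^(t)/512
M′′′′(t) = 6561*e^(9*t)/512 + 72*e^(8*t) + 21609*e^(7*t)/128 + 1701*e^(6*t)/8 + 39375*e^(5*t)/256 + 63*e^(4*t) + 1701*e^(3*t)/128 + 9*e^(2*t)/8 + 9*e^(t)/512
M′′′′′(t) = 59049*e^(9*t)/512 + 576*e^(8*t) + 151263*e^(7*t)/128 + 5103*e^(6*t)/4 + 196875*e^(5*t)/256 + 252*e^(4*t) + 5103*e^(3*t)/128 + 9*e^(2*t)/4 + 9*e^(t)/512

E[X^5] = M′′′′′(0) = 4212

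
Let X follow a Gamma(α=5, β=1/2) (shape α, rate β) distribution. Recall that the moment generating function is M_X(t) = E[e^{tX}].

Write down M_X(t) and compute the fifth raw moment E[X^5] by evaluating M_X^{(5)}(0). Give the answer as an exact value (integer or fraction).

M_X(t) = 1/(32*(1/2 - t)^5)
M^(5)(t) = 483840/(1024*t^10 - 5120*t^9 + 11520*t^8 - 15360*t^7 + 13440*t^6 - 8064*t^5 + 3360*t^4 - 960*t^3 + 180*t^2 - 20*t + 1)

E[X^5] = M^(5)(0) = 483840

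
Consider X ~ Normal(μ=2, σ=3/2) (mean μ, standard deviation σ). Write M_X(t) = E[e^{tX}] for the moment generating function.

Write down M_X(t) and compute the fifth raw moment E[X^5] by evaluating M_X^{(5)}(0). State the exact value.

M_X(t) = e^(9*t^2/8 + 2*t)

E[X^5] = D^5[M](0) = 2911/8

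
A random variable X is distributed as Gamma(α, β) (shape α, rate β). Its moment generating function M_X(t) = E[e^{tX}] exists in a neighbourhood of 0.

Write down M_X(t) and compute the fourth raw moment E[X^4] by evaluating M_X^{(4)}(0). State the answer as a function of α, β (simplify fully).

E[X^4] = D^4[M](0) = α*(α^3 + 6*α^2 + 11*α + 6)/β^4

M_X(t) = (β/(β - t))^α
D^4[M](t) = (α^4*β^α*(1/(β - t))^α + 6*α^3*β^α*(1/(β - t))^α + 11*α^2*β^α*(1/(β - t))^α + 6*α*β^α*(1/(β - t))^α)/(β^4 - 4*β^3*t + 6*β^2*t^2 - 4*β*t^3 + t^4)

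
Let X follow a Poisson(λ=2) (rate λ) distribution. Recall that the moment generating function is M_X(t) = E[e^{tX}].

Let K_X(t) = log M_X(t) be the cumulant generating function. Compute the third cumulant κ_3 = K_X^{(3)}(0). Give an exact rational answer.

κ_3 = D^3[K](0) = 2

M_X(t) = e^(2*e^(t) - 2)
K_X(t) = log M_X(t) = 2*e^(t) - 2
D^3[K](t) = 2*e^(t)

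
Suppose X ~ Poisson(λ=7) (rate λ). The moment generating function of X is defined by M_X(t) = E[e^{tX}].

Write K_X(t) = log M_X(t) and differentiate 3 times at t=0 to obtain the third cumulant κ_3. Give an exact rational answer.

κ_3 = K′′′(0) = 7

M_X(t) = e^(7*e^(t) - 7)
K_X(t) = log M_X(t) = 7*e^(t) - 7
K′(t) = 7*e^(t)
K′′(t) = 7*e^(t)
K′′′(t) = 7*e^(t)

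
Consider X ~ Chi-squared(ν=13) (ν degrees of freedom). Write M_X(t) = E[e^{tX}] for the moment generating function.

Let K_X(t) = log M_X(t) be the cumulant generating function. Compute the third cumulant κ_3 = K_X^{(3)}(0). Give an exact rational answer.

κ_3 = K^(3)(0) = 104

M_X(t) = (1 - 2*t)^(-13/2)
K_X(t) = log M_X(t) = -13*log(1 - 2*t)/2
K^(3)(t) = -104/(8*t^3 - 12*t^2 + 6*t - 1)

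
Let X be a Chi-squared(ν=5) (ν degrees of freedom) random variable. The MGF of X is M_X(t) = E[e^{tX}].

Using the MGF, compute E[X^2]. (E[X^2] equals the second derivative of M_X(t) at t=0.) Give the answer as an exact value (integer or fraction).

M_X(t) = (1 - 2*t)^(-5/2)
D^2[M](t) = 35/(16*t^4*√(1 - 2*t) - 32*t^3*√(1 - 2*t) + 24*t^2*√(1 - 2*t) - 8*t*√(1 - 2*t) + √(1 - 2*t))

E[X^2] = D^2[M](0) = 35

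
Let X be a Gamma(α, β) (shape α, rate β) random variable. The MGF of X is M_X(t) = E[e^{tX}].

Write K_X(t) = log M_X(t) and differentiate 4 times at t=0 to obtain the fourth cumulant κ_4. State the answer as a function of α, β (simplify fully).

M_X(t) = (β/(β - t))^α
K_X(t) = log M_X(t) = α*(log(β) - log(β - t))
K′(t) = -α/(-β + t)
K′′(t) = α/(β^2 - 2*β*t + t^2)
K′′′(t) = -2*α/(-β^3 + 3*β^2*t - 3*β*t^2 + t^3)
K′′′′(t) = 6*α/(β^4 - 4*β^3*t + 6*β^2*t^2 - 4*β*t^3 + t^4)

κ_4 = K′′′′(0) = 6*α/β^4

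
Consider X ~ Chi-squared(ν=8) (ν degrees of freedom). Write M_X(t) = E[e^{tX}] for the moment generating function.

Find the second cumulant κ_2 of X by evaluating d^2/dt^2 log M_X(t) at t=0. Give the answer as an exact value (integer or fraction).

M_X(t) = (1 - 2*t)^(-4)
K_X(t) = log M_X(t) = -4*log(1 - 2*t)
dK/dt = -8/(2*t - 1)
d^2K/dt^2 = 16/(4*t^2 - 4*t + 1)

κ_2 = d^2K/dt^2 |_{t=0} = 16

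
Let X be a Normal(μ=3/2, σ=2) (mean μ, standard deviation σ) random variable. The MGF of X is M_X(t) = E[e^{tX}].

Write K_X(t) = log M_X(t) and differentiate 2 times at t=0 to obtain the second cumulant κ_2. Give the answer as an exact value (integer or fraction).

M_X(t) = e^(2*t^2 + 3*t/2)
K_X(t) = log M_X(t) = 2*t^2 + 3*t/2
dK/dt = 4*t + 3/2
d^2K/dt^2 = 4

κ_2 = d^2K/dt^2 |_{t=0} = 4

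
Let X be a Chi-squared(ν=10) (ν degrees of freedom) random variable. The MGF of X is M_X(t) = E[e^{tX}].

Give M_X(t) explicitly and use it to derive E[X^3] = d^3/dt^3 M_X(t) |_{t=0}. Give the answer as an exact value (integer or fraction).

E[X^3] = M′′′(0) = 1680

M_X(t) = (1 - 2*t)^(-5)
M′(t) = 10/(64*t^6 - 192*t^5 + 240*t^4 - 160*t^3 + 60*t^2 - 12*t + 1)
M′′(t) = -120/(128*t^7 - 448*t^6 + 672*t^5 - 560*t^4 + 280*t^3 - 84*t^2 + 14*t - 1)
M′′′(t) = 1680/(256*t^8 - 1024*t^7 + 1792*t^6 - 1792*t^5 + 1120*t^4 - 448*t^3 + 112*t^2 - 16*t + 1)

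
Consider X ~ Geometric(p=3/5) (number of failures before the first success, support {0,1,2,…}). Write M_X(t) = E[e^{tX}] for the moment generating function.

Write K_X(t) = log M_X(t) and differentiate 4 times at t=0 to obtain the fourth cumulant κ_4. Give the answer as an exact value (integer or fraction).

κ_4 = K^(4)(0) = 230/27

M_X(t) = 3/(5*(1 - 2*e^(t)/5))
K_X(t) = log M_X(t) = -log(1 - 2*e^(t)/5) - log(5) + log(3)
K^(4)(t) = (40*e^(3*t) + 400*e^(2*t) + 250*e^(t))/(16*e^(4*t) - 160*e^(3*t) + 600*e^(2*t) - 1000*e^(t) + 625)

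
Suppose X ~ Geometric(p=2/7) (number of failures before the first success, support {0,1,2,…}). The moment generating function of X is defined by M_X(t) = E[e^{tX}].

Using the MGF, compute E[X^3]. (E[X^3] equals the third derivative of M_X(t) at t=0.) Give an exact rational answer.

M_X(t) = 2/(7*(1 - 5*e^(t)/7))
M′(t) = 10*e^(t)/(25*e^(2*t) - 70*e^(t) + 49)
M′′(t) = (-50*e^(2*t) - 70*e^(t))/(125*e^(3*t) - 525*e^(2*t) + 735*e^(t) - 343)
M′′′(t) = (250*e^(3*t) + 1400*e^(2*t) + 490*e^(t))/(625*e^(4*t) - 3500*e^(3*t) + 7350*e^(2*t) - 6860*e^(t) + 2401)

E[X^3] = M′′′(0) = 535/4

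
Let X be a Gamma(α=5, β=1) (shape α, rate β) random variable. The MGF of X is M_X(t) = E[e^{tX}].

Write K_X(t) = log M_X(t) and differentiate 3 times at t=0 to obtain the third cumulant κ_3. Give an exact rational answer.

M_X(t) = (1 - t)^(-5)
K_X(t) = log M_X(t) = -5*log(1 - t)
K′(t) = -5/(t - 1)
K′′(t) = 5/(t^2 - 2*t + 1)
K′′′(t) = -10/(t^3 - 3*t^2 + 3*t - 1)

κ_3 = K′′′(0) = 10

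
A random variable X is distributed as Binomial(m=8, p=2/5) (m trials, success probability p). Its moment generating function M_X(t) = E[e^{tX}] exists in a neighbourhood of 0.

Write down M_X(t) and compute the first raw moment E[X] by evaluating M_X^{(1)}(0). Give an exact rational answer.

E[X] = M^(1)(0) = 16/5

M_X(t) = (2*e^(t)/5 + 3/5)^8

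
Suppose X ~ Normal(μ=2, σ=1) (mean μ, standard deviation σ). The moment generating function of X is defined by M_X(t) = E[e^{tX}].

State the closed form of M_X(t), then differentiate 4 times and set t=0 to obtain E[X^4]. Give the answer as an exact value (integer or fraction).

E[X^4] = D^4[M](0) = 43

M_X(t) = e^(t^2/2 + 2*t)
D^4[M](t) = t^4*e^(2*t)*e^(t^2/2) + 8*t^3*e^(2*t)*e^(t^2/2) + 30*t^2*e^(2*t)*e^(t^2/2) + 56*t*e^(2*t)*e^(t^2/2) + 43*e^(2*t)*e^(t^2/2)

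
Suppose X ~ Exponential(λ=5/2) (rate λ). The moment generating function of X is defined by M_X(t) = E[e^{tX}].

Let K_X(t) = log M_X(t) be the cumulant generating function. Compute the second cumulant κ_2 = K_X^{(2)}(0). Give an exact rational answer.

M_X(t) = 5/(2*(5/2 - t))
K_X(t) = log M_X(t) = -log(5/2 - t) - log(2) + log(5)
K′(t) = -2/(2*t - 5)
K′′(t) = 4/(4*t^2 - 20*t + 25)

κ_2 = K′′(0) = 4/25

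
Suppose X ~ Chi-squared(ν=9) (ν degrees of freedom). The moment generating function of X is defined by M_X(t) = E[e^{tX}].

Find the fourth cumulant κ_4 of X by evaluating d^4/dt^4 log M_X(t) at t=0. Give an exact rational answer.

M_X(t) = (1 - 2*t)^(-9/2)
K_X(t) = log M_X(t) = -9*log(1 - 2*t)/2
K′(t) = -9/(2*t - 1)
K′′(t) = 18/(4*t^2 - 4*t + 1)
K′′′(t) = -72/(8*t^3 - 12*t^2 + 6*t - 1)
K′′′′(t) = 432/(16*t^4 - 32*t^3 + 24*t^2 - 8*t + 1)

κ_4 = K′′′′(0) = 432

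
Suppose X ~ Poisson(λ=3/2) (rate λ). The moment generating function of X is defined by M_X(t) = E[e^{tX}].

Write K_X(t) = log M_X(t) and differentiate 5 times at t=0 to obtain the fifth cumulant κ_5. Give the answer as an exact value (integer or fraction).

κ_5 = K′′′′′(0) = 3/2

M_X(t) = e^(3*e^(t)/2 - 3/2)
K_X(t) = log M_X(t) = 3*e^(t)/2 - 3/2
K′(t) = 3*e^(t)/2
K′′(t) = 3*e^(t)/2
K′′′(t) = 3*e^(t)/2
K′′′′(t) = 3*e^(t)/2
K′′′′′(t) = 3*e^(t)/2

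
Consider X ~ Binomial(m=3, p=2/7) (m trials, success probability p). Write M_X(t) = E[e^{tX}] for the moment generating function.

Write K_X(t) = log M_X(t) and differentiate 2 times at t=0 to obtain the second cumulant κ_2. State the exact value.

κ_2 = K^(2)(0) = 30/49

M_X(t) = (2*e^(t)/7 + 5/7)^3
K_X(t) = log M_X(t) = 3*log(2*e^(t)/7 + 5/7)
K^(2)(t) = 30*e^(t)/(4*e^(2*t) + 20*e^(t) + 25)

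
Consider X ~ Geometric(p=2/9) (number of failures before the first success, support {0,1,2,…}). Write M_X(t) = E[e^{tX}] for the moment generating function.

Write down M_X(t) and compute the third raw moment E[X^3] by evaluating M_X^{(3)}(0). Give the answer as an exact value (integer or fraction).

E[X^3] = d^3M/dt^3 |_{t=0} = 1337/4

M_X(t) = 2/(9*(1 - 7*e^(t)/9))
dM/dt = 14*e^(t)/(49*e^(2*t) - 126*e^(t) + 81)
d^2M/dt^2 = (-98*e^(2*t) - 126*e^(t))/(343*e^(3*t) - 1323*e^(2*t) + 1701*e^(t) - 729)
d^3M/dt^3 = (686*e^(3*t) + 3528*e^(2*t) + 1134*e^(t))/(2401*e^(4*t) - 12348*e^(3*t) + 23814*e^(2*t) - 20412*e^(t) + 6561)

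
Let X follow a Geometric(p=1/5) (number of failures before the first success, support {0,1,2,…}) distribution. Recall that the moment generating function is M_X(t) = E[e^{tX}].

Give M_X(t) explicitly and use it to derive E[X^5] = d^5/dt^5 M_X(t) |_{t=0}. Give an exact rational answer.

M_X(t) = 1/(5*(1 - 4*e^(t)/5))

E[X^5] = D^5[M](0) = 194404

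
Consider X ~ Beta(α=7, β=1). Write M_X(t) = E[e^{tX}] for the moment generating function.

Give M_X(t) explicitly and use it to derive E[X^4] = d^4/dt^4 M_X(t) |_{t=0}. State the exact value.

M_X(t) = ₁F₁(7; 8; t)
M^(4)(t) = 7*₁F₁(11; 12; t)/11

E[X^4] = M^(4)(0) = 7/11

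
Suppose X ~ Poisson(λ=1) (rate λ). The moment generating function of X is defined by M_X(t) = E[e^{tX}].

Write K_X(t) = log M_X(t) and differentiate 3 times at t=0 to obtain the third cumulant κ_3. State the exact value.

M_X(t) = e^(e^(t) - 1)
K_X(t) = log M_X(t) = e^(t) - 1
K′(t) = e^(t)
K′′(t) = e^(t)
K′′′(t) = e^(t)

κ_3 = K′′′(0) = 1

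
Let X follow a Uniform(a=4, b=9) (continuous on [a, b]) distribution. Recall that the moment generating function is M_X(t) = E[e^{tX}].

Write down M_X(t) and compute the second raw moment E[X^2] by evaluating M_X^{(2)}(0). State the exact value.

M_X(t) = (e^(9*t) - e^(4*t))/(5*t)
dM/dt = (9*t*e^(9*t) - 4*t*e^(4*t) - e^(9*t) + e^(4*t))/(5*t^2)
d^2M/dt^2 = (81*t^2*e^(9*t) - 16*t^2*e^(4*t) - 18*t*e^(9*t) + 8*t*e^(4*t) + 2*e^(9*t) - 2*e^(4*t))/(5*t^3)

E[X^2] = d^2M/dt^2 |_{t=0} = 133/3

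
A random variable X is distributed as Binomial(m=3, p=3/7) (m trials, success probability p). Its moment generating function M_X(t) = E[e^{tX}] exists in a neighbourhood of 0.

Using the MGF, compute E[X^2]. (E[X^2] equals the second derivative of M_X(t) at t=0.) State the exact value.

E[X^2] = M^(2)(0) = 117/49

M_X(t) = (3*e^(t)/7 + 4/7)^3
M^(2)(t) = 243*e^(3*t)/343 + 432*e^(2*t)/343 + 144*e^(t)/343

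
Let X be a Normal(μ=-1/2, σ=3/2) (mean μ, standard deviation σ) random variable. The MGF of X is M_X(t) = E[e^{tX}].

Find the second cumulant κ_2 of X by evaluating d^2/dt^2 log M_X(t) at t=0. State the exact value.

M_X(t) = e^(9*t^2/8 - t/2)
K_X(t) = log M_X(t) = 9*t^2/8 - t/2
K^(2)(t) = 9/4

κ_2 = K^(2)(0) = 9/4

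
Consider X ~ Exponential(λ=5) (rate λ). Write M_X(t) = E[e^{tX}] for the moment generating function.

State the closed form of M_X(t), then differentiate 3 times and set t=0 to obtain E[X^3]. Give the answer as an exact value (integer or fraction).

E[X^3] = M^(3)(0) = 6/125

M_X(t) = 5/(5 - t)
M^(3)(t) = 30/(t^4 - 20*t^3 + 150*t^2 - 500*t + 625)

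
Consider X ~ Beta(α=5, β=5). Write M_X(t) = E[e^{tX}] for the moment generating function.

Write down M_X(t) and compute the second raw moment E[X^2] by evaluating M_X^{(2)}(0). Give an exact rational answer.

E[X^2] = D^2[M](0) = 3/11

M_X(t) = ₁F₁(5; 10; t)
D^2[M](t) = 3*₁F₁(7; 12; t)/11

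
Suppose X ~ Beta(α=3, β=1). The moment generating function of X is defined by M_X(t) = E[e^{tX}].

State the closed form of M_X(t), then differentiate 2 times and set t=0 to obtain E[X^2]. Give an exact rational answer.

M_X(t) = ₁F₁(3; 4; t)
M^(2)(t) = 3*₁F₁(5; 6; t)/5

E[X^2] = M^(2)(0) = 3/5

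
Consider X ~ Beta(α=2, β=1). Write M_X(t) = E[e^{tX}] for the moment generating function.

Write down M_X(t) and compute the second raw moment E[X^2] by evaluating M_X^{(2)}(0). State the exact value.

E[X^2] = M′′(0) = 1/2

M_X(t) = ₁F₁(2; 3; t)
M′(t) = 2*₁F₁(3; 4; t)/3
M′′(t) = ₁F₁(4; 5; t)/2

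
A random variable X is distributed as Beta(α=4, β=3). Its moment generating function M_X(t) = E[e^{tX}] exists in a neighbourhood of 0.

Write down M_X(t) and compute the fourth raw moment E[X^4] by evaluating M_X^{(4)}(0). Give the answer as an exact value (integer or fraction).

E[X^4] = D^4[M](0) = 1/6

M_X(t) = ₁F₁(4; 7; t)
D^4[M](t) = ₁F₁(8; 11; t)/6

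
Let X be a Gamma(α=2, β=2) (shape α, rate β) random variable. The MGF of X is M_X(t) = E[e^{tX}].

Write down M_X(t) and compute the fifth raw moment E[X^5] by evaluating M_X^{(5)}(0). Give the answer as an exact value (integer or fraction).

E[X^5] = D^5[M](0) = 45/2

M_X(t) = 4/(2 - t)^2
D^5[M](t) = -2880/(t^7 - 14*t^6 + 84*t^5 - 280*t^4 + 560*t^3 - 672*t^2 + 448*t - 128)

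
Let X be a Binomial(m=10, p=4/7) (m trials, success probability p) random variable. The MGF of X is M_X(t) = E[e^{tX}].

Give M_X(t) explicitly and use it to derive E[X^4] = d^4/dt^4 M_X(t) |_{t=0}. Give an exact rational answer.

E[X^4] = D^4[M](0) = 533320/343

M_X(t) = (4*e^(t)/7 + 3/7)^10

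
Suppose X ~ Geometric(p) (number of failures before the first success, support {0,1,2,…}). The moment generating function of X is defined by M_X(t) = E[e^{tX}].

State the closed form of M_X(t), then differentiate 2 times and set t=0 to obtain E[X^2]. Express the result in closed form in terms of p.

M_X(t) = p/(-(1 - p)*e^(t) + 1)
dM/dt = (-p^2*e^(t) + p*e^(t))/(p^2*e^(2*t) - 2*p*e^(2*t) + 2*p*e^(t) + e^(2*t) - 2*e^(t) + 1)

E[X^2] = d^2M/dt^2 |_{t=0} = 1 - 3/p + 2/p^2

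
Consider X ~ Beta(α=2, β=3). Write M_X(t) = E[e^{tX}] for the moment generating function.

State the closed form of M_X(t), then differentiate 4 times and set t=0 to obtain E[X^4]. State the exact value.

M_X(t) = ₁F₁(2; 5; t)
D^4[M](t) = ₁F₁(6; 9; t)/14

E[X^4] = D^4[M](0) = 1/14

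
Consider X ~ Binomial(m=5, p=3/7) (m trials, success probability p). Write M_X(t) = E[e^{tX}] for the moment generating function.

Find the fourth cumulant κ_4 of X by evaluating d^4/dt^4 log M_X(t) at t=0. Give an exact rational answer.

κ_4 = D^4[K](0) = -1380/2401

M_X(t) = (3*e^(t)/7 + 4/7)^5
K_X(t) = log M_X(t) = 5*log(3*e^(t)/7 + 4/7)
D^4[K](t) = (540*e^(3*t) - 2880*e^(2*t) + 960*e^(t))/(81*e^(4*t) + 432*e^(3*t) + 864*e^(2*t) + 768*e^(t) + 256)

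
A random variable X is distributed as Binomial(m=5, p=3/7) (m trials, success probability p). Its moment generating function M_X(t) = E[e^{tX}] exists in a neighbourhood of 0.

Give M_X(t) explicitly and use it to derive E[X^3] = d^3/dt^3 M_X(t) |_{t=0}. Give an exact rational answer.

M_X(t) = (3*e^(t)/7 + 4/7)^5
D^3[M](t) = 30375*e^(5*t)/16807 + 103680*e^(4*t)/16807 + 116640*e^(3*t)/16807 + 46080*e^(2*t)/16807 + 3840*e^(t)/16807

E[X^3] = D^3[M](0) = 6135/343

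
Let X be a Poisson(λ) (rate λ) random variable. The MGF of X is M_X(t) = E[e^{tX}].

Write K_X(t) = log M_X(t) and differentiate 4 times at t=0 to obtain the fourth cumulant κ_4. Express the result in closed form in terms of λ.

M_X(t) = e^(λ*(e^(t) - 1))
K_X(t) = log M_X(t) = λ*(e^(t) - 1)
K′(t) = λ*e^(t)
K′′(t) = λ*e^(t)
K′′′(t) = λ*e^(t)
K′′′′(t) = λ*e^(t)

κ_4 = K′′′′(0) = λ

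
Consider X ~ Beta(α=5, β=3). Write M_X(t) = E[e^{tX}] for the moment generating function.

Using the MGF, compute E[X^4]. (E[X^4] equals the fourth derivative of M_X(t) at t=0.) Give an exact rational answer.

M_X(t) = ₁F₁(5; 8; t)
D^4[M](t) = 7*₁F₁(9; 12; t)/33

E[X^4] = D^4[M](0) = 7/33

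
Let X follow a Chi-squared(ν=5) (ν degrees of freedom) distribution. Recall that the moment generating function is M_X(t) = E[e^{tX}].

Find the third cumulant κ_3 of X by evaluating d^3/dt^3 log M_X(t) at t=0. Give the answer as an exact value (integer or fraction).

κ_3 = d^3K/dt^3 |_{t=0} = 40

M_X(t) = (1 - 2*t)^(-5/2)
K_X(t) = log M_X(t) = -5*log(1 - 2*t)/2
dK/dt = -5/(2*t - 1)
d^2K/dt^2 = 10/(4*t^2 - 4*t + 1)
d^3K/dt^3 = -40/(8*t^3 - 12*t^2 + 6*t - 1)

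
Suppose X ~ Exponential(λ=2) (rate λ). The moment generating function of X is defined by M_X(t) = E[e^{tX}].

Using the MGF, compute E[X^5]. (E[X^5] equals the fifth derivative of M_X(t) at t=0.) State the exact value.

E[X^5] = M^(5)(0) = 15/4

M_X(t) = 2/(2 - t)
M^(5)(t) = 240/(t^6 - 12*t^5 + 60*t^4 - 160*t^3 + 240*t^2 - 192*t + 64)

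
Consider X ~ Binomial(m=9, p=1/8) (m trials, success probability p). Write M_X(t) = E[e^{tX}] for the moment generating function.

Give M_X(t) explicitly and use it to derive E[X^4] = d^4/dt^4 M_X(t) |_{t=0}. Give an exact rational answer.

E[X^4] = D^4[M](0) = 4005/256

M_X(t) = (e^(t)/8 + 7/8)^9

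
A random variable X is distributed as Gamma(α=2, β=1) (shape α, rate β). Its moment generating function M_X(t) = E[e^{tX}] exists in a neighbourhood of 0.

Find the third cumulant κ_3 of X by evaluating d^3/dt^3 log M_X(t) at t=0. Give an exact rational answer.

κ_3 = d^3K/dt^3 |_{t=0} = 4

M_X(t) = (1 - t)^(-2)
K_X(t) = log M_X(t) = -2*log(1 - t)
dK/dt = -2/(t - 1)
d^2K/dt^2 = 2/(t^2 - 2*t + 1)
d^3K/dt^3 = -4/(t^3 - 3*t^2 + 3*t - 1)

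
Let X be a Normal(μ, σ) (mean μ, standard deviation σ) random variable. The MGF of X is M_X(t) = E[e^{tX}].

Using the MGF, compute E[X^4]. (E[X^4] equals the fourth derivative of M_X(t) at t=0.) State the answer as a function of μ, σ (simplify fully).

M_X(t) = e^(μ*t + σ^2*t^2/2)

E[X^4] = M^(4)(0) = μ^4 + 6*μ^2*σ^2 + 3*σ^4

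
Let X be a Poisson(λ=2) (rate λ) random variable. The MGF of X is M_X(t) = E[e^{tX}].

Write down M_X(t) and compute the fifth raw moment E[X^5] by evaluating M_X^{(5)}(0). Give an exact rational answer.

M_X(t) = e^(2*e^(t) - 2)
dM/dt = 2*e^(-2)*e^(t)*e^(2*e^(t))
d^2M/dt^2 = (4*e^(2*t)*e^(2*e^(t)) + 2*e^(t)*e^(2*e^(t)))*e^(-2)
d^3M/dt^3 = (8*e^(3*t)*e^(2*e^(t)) + 12*e^(2*t)*e^(2*e^(t)) + 2*e^(t)*e^(2*e^(t)))*e^(-2)
d^4M/dt^4 = (16*e^(4*t)*e^(2*e^(t)) + 48*e^(3*t)*e^(2*e^(t)) + 28*e^(2*t)*e^(2*e^(t)) + 2*e^(t)*e^(2*e^(t)))*e^(-2)
d^5M/dt^5 = (32*e^(5*t)*e^(2*e^(t)) + 160*e^(4*t)*e^(2*e^(t)) + 200*e^(3*t)*e^(2*e^(t)) + 60*e^(2*t)*e^(2*e^(t)) + 2*e^(t)*e^(2*e^(t)))*e^(-2)

E[X^5] = d^5M/dt^5 |_{t=0} = 454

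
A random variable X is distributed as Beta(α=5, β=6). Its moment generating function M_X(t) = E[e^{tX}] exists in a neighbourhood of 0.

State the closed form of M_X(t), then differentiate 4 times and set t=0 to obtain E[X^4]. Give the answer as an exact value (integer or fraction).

E[X^4] = d^4M/dt^4 |_{t=0} = 10/143

M_X(t) = ₁F₁(5; 11; t)
dM/dt = 5*₁F₁(6; 12; t)/11
d^2M/dt^2 = 5*₁F₁(7; 13; t)/22
d^3M/dt^3 = 35*₁F₁(8; 14; t)/286
d^4M/dt^4 = 10*₁F₁(9; 15; t)/143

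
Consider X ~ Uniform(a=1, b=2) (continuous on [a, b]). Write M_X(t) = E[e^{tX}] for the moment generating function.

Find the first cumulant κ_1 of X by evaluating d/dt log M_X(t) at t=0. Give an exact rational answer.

κ_1 = D[K](0) = 3/2

M_X(t) = (e^(2*t) - e^(t))/t
K_X(t) = log M_X(t) = -log(t) + log(e^(2*t) - e^(t))
D[K](t) = (2*t*e^(t) - t - e^(t) + 1)/(t*e^(t) - t)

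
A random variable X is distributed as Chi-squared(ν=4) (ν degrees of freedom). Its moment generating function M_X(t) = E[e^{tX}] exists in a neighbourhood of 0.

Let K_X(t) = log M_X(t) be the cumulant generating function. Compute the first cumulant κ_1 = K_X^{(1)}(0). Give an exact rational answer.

κ_1 = D[K](0) = 4

M_X(t) = (1 - 2*t)^(-2)
K_X(t) = log M_X(t) = -2*log(1 - 2*t)
D[K](t) = -4/(2*t - 1)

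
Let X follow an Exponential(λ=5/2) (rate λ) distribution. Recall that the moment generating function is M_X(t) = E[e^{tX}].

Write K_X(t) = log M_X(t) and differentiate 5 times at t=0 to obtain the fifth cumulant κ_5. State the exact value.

M_X(t) = 5/(2*(5/2 - t))
K_X(t) = log M_X(t) = -log(5/2 - t) - log(2) + log(5)
K′(t) = -2/(2*t - 5)
K′′(t) = 4/(4*t^2 - 20*t + 25)
K′′′(t) = -16/(8*t^3 - 60*t^2 + 150*t - 125)
K′′′′(t) = 96/(16*t^4 - 160*t^3 + 600*t^2 - 1000*t + 625)
K′′′′′(t) = -768/(32*t^5 - 400*t^4 + 2000*t^3 - 5000*t^2 + 6250*t - 3125)

κ_5 = K′′′′′(0) = 768/3125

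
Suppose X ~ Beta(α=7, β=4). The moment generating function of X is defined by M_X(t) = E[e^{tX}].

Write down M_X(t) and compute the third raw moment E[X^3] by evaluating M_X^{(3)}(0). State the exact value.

E[X^3] = M′′′(0) = 42/143

M_X(t) = ₁F₁(7; 11; t)
M′(t) = 7*₁F₁(8; 12; t)/11
M′′(t) = 14*₁F₁(9; 13; t)/33
M′′′(t) = 42*₁F₁(10; 14; t)/143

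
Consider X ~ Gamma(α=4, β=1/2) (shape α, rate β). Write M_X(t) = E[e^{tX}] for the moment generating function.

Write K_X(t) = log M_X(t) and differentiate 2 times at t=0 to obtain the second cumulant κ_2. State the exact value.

κ_2 = d^2K/dt^2 |_{t=0} = 16

M_X(t) = 1/(16*(1/2 - t)^4)
K_X(t) = log M_X(t) = -4*log(1/2 - t) - 4*log(2)
dK/dt = -8/(2*t - 1)
d^2K/dt^2 = 16/(4*t^2 - 4*t + 1)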